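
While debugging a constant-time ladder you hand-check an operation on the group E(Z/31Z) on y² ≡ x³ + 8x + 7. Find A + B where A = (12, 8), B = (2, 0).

(12, 8) + (2, 0). λ = (0 - 8)/(2 - 12) ≡ 23/21 mod 31. 21⁻¹ ≡ 3 (mod 31) since 21·3 = 63 ≡ 1, so λ ≡ 7.
  x = λ² - 12 - 2 = 49 - 14 ≡ 4; y = λ·(12 - 4) - 8 ≡ 17. → (4, 17)

(4, 17)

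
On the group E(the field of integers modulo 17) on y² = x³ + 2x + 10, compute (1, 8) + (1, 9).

The two points share x = 1 and their y-coordinates satisfy 8 + 9 ≡ 0 (mod 17), so they are inverses. Their sum is O.

O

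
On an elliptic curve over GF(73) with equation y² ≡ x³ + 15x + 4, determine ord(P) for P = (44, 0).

2P: (44, 0) + (44, 0): same x and y₁ ≡ -y₂, so the sum is O.
2P = O, so the order is 2.

2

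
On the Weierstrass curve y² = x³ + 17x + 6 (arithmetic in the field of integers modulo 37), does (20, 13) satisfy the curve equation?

yes

y² = 13² ≡ 21; x³ + 17x + 6 = 8346 ≡ 21 (mod 37). 21 = 21.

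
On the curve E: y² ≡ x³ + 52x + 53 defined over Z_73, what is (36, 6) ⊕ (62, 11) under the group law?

(57, 4)

(36, 6) + (62, 11). λ = (11 - 6)/(62 - 36) ≡ 5/26 mod 73. 26⁻¹ ≡ 59 (mod 73), so λ ≡ 3.
  x = λ² - 36 - 62 = 9 - 98 ≡ 57; y = λ·(36 - 57) - 6 ≡ 4. → (57, 4)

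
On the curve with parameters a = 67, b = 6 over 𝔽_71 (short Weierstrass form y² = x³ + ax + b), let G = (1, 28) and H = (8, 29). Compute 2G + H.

First 2G:
Repeated addition: build up to 2G.
2G: tangent at (1, 28): λ = (3·1² + 67)/(2·28) ≡ 70/56. 56⁻¹ ≡ 52 (mod 71), so λ ≡ 70·52 ≡ 19.
  x = λ² - 1 - 1 = 361 - 2 ≡ 4; y = λ·(1 - 4) - 28 ≡ 57. → (4, 57)
2G = (4, 57).
Finally 2G + H:
(4, 57) + (8, 29). λ = (29 - 57)/(8 - 4) ≡ 43/4 mod 71. 4⁻¹ ≡ 18 (mod 71), so λ ≡ 64.
  x = λ² - 4 - 8 = 4096 - 12 ≡ 37; y = λ·(4 - 37) - 57 ≡ 32. → (37, 32)

(37, 32)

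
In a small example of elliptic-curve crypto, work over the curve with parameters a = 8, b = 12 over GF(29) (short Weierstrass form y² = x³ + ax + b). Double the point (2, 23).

tangent at (2, 23): λ = (3·2² + 8)/(2·23) ≡ 20/17. 17⁻¹ ≡ 12 (mod 29), so λ ≡ 20·12 ≡ 8.
  x = λ² - 2 - 2 = 64 - 4 ≡ 2; y = λ·(2 - 2) - 23 ≡ 6. → (2, 6)

(2, 6)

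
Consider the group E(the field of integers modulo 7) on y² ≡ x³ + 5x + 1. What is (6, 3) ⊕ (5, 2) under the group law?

(6, 3) + (5, 2). λ = (2 - 3)/(5 - 6) ≡ 6/6 mod 7. 6⁻¹ ≡ 6 (mod 7), so λ ≡ 1.
  x = λ² - 6 - 5 = 1 - 11 ≡ 4; y = λ·(6 - 4) - 3 ≡ 6. → (4, 6)

(4, 6)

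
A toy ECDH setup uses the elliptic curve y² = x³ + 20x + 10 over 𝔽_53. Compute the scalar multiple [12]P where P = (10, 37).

Double-and-add on 12 = (1100)₂. Start with P = (10, 37) for the leading 1-bit.
double: tangent at (10, 37): λ = (3·10² + 20)/(2·37) ≡ 2/21. 21⁻¹ ≡ 48 (mod 53) since 21·48 = 1008 ≡ 1, so λ ≡ 2·48 ≡ 43.
  x = λ² - 10 - 10 = 1849 - 20 ≡ 27; y = λ·(10 - 27) - 37 ≡ 27. → (27, 27)
add P: (27, 27) + (10, 37). λ = (37 - 27)/(10 - 27) ≡ 10/36 mod 53. 36⁻¹ ≡ 28 (mod 53), so λ ≡ 15.
  x = λ² - 27 - 10 = 225 - 37 ≡ 29; y = λ·(27 - 29) - 27 ≡ 49. → (29, 49)
double: tangent at (29, 49): λ = (3·29² + 20)/(2·49) ≡ 52/45. 45⁻¹ ≡ 33 (mod 53), so λ ≡ 52·33 ≡ 20.
  x = λ² - 29 - 29 = 400 - 58 ≡ 24; y = λ·(29 - 24) - 49 ≡ 51. → (24, 51)
double: tangent at (24, 51): λ = (3·24² + 20)/(2·51) ≡ 52/49. 49⁻¹ ≡ 13 (mod 53) since 49·13 = 637 ≡ 1, so λ ≡ 52·13 ≡ 40.
  x = λ² - 24 - 24 = 1600 - 48 ≡ 15; y = λ·(24 - 15) - 51 ≡ 44. → (15, 44)

(15, 44)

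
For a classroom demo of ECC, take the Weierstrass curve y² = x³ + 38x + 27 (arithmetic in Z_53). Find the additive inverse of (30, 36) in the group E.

(30, 17)

-(30, 36) = (30, -36 mod 53) = (30, 17).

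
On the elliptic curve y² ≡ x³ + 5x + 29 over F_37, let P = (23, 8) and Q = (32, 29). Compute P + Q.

(8, 27)

(23, 8) + (32, 29). λ = (29 - 8)/(32 - 23) ≡ 21/9 mod 37. 9⁻¹ ≡ 33 (mod 37), so λ ≡ 27.
  x = λ² - 23 - 32 = 729 - 55 ≡ 8; y = λ·(23 - 8) - 8 ≡ 27. → (8, 27)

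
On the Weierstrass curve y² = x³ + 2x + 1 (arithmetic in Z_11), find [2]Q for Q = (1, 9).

tangent at (1, 9): λ = (3·1² + 2)/(2·9) ≡ 5/7. 7⁻¹ ≡ 8 (mod 11) since 7·8 = 56 ≡ 1, so λ ≡ 5·8 ≡ 7.
  x = λ² - 1 - 1 = 49 - 2 ≡ 3; y = λ·(1 - 3) - 9 ≡ 10. → (3, 10)

(3, 10)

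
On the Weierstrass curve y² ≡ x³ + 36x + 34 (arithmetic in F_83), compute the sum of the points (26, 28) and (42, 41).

(51, 71)

(26, 28) + (42, 41). λ = (41 - 28)/(42 - 26) ≡ 13/16 mod 83. 16⁻¹ ≡ 26 (mod 83), so λ ≡ 6.
  x = λ² - 26 - 42 = 36 - 68 ≡ 51; y = λ·(26 - 51) - 28 ≡ 71. → (51, 71)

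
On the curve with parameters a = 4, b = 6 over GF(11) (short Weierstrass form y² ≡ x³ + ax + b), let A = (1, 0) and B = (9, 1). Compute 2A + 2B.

(2, 0)

First 2A:
Repeated addition: build up to 2A.
2A: (1, 0) + (1, 0): same x and y₁ ≡ -y₂, so the sum is O.
2A = O.
Next 2B:
Repeated addition: build up to 2B.
2B: tangent at (9, 1): λ = (3·9² + 4)/(2·1) ≡ 5/2. 2⁻¹ ≡ 6 (mod 11), so λ ≡ 5·6 ≡ 8.
  x = λ² - 9 - 9 = 64 - 18 ≡ 2; y = λ·(9 - 2) - 1 ≡ 0. → (2, 0)
2B = (2, 0).
Finally 2A + 2B:
O + (2, 0) = (2, 0) (identity).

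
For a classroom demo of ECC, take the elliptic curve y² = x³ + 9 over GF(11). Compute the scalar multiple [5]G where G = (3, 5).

(6, 4)

Double-and-add on 5 = (101)₂. Start with G = (3, 5) for the leading 1-bit.
double: tangent at (3, 5): λ = (3·3² + 0)/(2·5) ≡ 5/10. 10⁻¹ ≡ 10 (mod 11), so λ ≡ 5·10 ≡ 6.
  x = λ² - 3 - 3 = 36 - 6 ≡ 8; y = λ·(3 - 8) - 5 ≡ 9. → (8, 9)
double: tangent at (8, 9): λ = (3·8² + 0)/(2·9) ≡ 5/7. 7⁻¹ ≡ 8 (mod 11), so λ ≡ 5·8 ≡ 7.
  x = λ² - 8 - 8 = 49 - 16 ≡ 0; y = λ·(8 - 0) - 9 ≡ 3. → (0, 3)
add G: (0, 3) + (3, 5). λ = (5 - 3)/(3 - 0) ≡ 2/3 mod 11. 3⁻¹ ≡ 4 (mod 11) since 3·4 = 12 ≡ 1, so λ ≡ 8.
  x = λ² - 0 - 3 = 64 - 3 ≡ 6; y = λ·(0 - 6) - 3 ≡ 4. → (6, 4)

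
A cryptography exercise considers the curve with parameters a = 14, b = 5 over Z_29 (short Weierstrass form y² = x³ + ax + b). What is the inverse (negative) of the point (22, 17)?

-(22, 17) = (22, -17 mod 29) = (22, 12).

(22, 12)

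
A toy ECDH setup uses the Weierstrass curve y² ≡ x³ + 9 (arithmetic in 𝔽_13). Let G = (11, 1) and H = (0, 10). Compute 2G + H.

(8, 1)

First 2G:
Repeated addition: build up to 2G.
2G: tangent at (11, 1): λ = (3·11² + 0)/(2·1) ≡ 12/2. 2⁻¹ ≡ 7 (mod 13), so λ ≡ 12·7 ≡ 6.
  x = λ² - 11 - 11 = 36 - 22 ≡ 1; y = λ·(11 - 1) - 1 ≡ 7. → (1, 7)
2G = (1, 7).
Finally 2G + H:
(1, 7) + (0, 10). λ = (10 - 7)/(0 - 1) ≡ 3/12 mod 13. 12⁻¹ ≡ 12 (mod 13), so λ ≡ 10.
  x = λ² - 1 - 0 = 100 - 1 ≡ 8; y = λ·(1 - 8) - 7 ≡ 1. → (8, 1)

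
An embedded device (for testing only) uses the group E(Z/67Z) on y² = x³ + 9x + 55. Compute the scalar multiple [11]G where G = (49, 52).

(37, 11)

Repeated addition: build up to 11G.
2G: tangent at (49, 52): λ = (3·49² + 9)/(2·52) ≡ 43/37. 37⁻¹ ≡ 29 (mod 67) since 37·29 = 1073 ≡ 1, so λ ≡ 43·29 ≡ 41.
  x = λ² - 49 - 49 = 1681 - 98 ≡ 42; y = λ·(49 - 42) - 52 ≡ 34. → (42, 34)
3G: (42, 34) + (49, 52). λ = (52 - 34)/(49 - 42) ≡ 18/7 mod 67. 7⁻¹ ≡ 48 (mod 67), so λ ≡ 60.
  x = λ² - 42 - 49 = 3600 - 91 ≡ 25; y = λ·(42 - 25) - 34 ≡ 48. → (25, 48)
4G: (25, 48) + (49, 52). λ = (52 - 48)/(49 - 25) ≡ 4/24 mod 67. 24⁻¹ ≡ 14 (mod 67) since 24·14 = 336 ≡ 1, so λ ≡ 56.
  x = λ² - 25 - 49 = 3136 - 74 ≡ 47; y = λ·(25 - 47) - 48 ≡ 60. → (47, 60)
5G: (47, 60) + (49, 52). λ = (52 - 60)/(49 - 47) ≡ 59/2 mod 67. 2⁻¹ ≡ 34 (mod 67) since 2·34 = 68 ≡ 1, so λ ≡ 63.
  x = λ² - 47 - 49 = 3969 - 96 ≡ 54; y = λ·(47 - 54) - 60 ≡ 35. → (54, 35)
6G: (54, 35) + (49, 52). λ = (52 - 35)/(49 - 54) ≡ 17/62 mod 67. 62⁻¹ ≡ 40 (mod 67), so λ ≡ 10.
  x = λ² - 54 - 49 = 100 - 103 ≡ 64; y = λ·(54 - 64) - 35 ≡ 66. → (64, 66)
7G: (64, 66) + (49, 52). λ = (52 - 66)/(49 - 64) ≡ 53/52 mod 67. 52⁻¹ ≡ 58 (mod 67), so λ ≡ 59.
  x = λ² - 64 - 49 = 3481 - 113 ≡ 18; y = λ·(64 - 18) - 66 ≡ 35. → (18, 35)
8G: (18, 35) + (49, 52). λ = (52 - 35)/(49 - 18) ≡ 17/31 mod 67. 31⁻¹ ≡ 13 (mod 67), so λ ≡ 20.
  x = λ² - 18 - 49 = 400 - 67 ≡ 65; y = λ·(18 - 65) - 35 ≡ 30. → (65, 30)
9G: (65, 30) + (49, 52). λ = (52 - 30)/(49 - 65) ≡ 22/51 mod 67. 51⁻¹ ≡ 46 (mod 67) since 51·46 = 2346 ≡ 1, so λ ≡ 7.
  x = λ² - 65 - 49 = 49 - 114 ≡ 2; y = λ·(65 - 2) - 30 ≡ 9. → (2, 9)
10G: (2, 9) + (49, 52). λ = (52 - 9)/(49 - 2) ≡ 43/47 mod 67. 47⁻¹ ≡ 10 (mod 67) since 47·10 = 470 ≡ 1, so λ ≡ 28.
  x = λ² - 2 - 49 = 784 - 51 ≡ 63; y = λ·(2 - 63) - 9 ≡ 25. → (63, 25)
11G: (63, 25) + (49, 52). λ = (52 - 25)/(49 - 63) ≡ 27/53 mod 67. 53⁻¹ ≡ 43 (mod 67), so λ ≡ 22.
  x = λ² - 63 - 49 = 484 - 112 ≡ 37; y = λ·(63 - 37) - 25 ≡ 11. → (37, 11)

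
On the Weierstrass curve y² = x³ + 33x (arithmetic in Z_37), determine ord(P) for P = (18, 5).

2P: tangent at (18, 5): λ = (3·18² + 33)/(2·5) ≡ 6/10. 10⁻¹ ≡ 26 (mod 37) since 10·26 = 260 ≡ 1, so λ ≡ 6·26 ≡ 8.
  x = λ² - 18 - 18 = 64 - 36 ≡ 28; y = λ·(18 - 28) - 5 ≡ 26. → (28, 26)
3P: (28, 26) + (18, 5). λ = (5 - 26)/(18 - 28) ≡ 16/27 mod 37. 27⁻¹ ≡ 11 (mod 37) since 27·11 = 297 ≡ 1, so λ ≡ 28.
  x = λ² - 28 - 18 = 784 - 46 ≡ 35; y = λ·(28 - 35) - 26 ≡ 0. → (35, 0)
4P: (35, 0) + (18, 5). λ = (5 - 0)/(18 - 35) ≡ 5/20 mod 37. 20⁻¹ ≡ 13 (mod 37), so λ ≡ 28.
  x = λ² - 35 - 18 = 784 - 53 ≡ 28; y = λ·(35 - 28) - 0 ≡ 11. → (28, 11)
5P: (28, 11) + (18, 5). λ = (5 - 11)/(18 - 28) ≡ 31/27 mod 37. 27⁻¹ ≡ 11 (mod 37), so λ ≡ 8.
  x = λ² - 28 - 18 = 64 - 46 ≡ 18; y = λ·(28 - 18) - 11 ≡ 32. → (18, 32)
6P: (18, 32) + (18, 5): same x and y₁ ≡ -y₂, so the sum is 𝒪.
6P = 𝒪, so the order is 6.

6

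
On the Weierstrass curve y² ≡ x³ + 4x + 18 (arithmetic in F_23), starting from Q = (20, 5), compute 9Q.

Double-and-add on 9 = (1001)₂. Start with Q = (20, 5) for the leading 1-bit.
double: tangent at (20, 5): λ = (3·20² + 4)/(2·5) ≡ 8/10. 10⁻¹ ≡ 7 (mod 23), so λ ≡ 8·7 ≡ 10.
  x = λ² - 20 - 20 = 100 - 40 ≡ 14; y = λ·(20 - 14) - 5 ≡ 9. → (14, 9)
double: tangent at (14, 9): λ = (3·14² + 4)/(2·9) ≡ 17/18. 18⁻¹ ≡ 9 (mod 23) since 18·9 = 162 ≡ 1, so λ ≡ 17·9 ≡ 15.
  x = λ² - 14 - 14 = 225 - 28 ≡ 13; y = λ·(14 - 13) - 9 ≡ 6. → (13, 6)
double: tangent at (13, 6): λ = (3·13² + 4)/(2·6) ≡ 5/12. 12⁻¹ ≡ 2 (mod 23), so λ ≡ 5·2 ≡ 10.
  x = λ² - 13 - 13 = 100 - 26 ≡ 5; y = λ·(13 - 5) - 6 ≡ 5. → (5, 5)
add Q: (5, 5) + (20, 5). λ = (5 - 5)/(20 - 5) ≡ 0/15 mod 23. 15⁻¹ ≡ 20 (mod 23) since 15·20 = 300 ≡ 1, so λ ≡ 0.
  x = λ² - 5 - 20 = 0 - 25 ≡ 21; y = λ·(5 - 21) - 5 ≡ 18. → (21, 18)

(21, 18)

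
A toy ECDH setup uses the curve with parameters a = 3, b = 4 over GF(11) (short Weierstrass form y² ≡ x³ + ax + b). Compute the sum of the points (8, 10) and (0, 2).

(8, 10) + (0, 2). λ = (2 - 10)/(0 - 8) ≡ 3/3 mod 11. 3⁻¹ ≡ 4 (mod 11), so λ ≡ 1.
  x = λ² - 8 - 0 = 1 - 8 ≡ 4; y = λ·(8 - 4) - 10 ≡ 5. → (4, 5)

(4, 5)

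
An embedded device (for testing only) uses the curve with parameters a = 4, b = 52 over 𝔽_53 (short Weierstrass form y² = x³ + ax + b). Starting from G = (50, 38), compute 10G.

Double-and-add on 10 = (1010)₂. Start with G = (50, 38) for the leading 1-bit.
double: tangent at (50, 38): λ = (3·50² + 4)/(2·38) ≡ 31/23. 23⁻¹ ≡ 30 (mod 53) since 23·30 = 690 ≡ 1, so λ ≡ 31·30 ≡ 29.
  x = λ² - 50 - 50 = 841 - 100 ≡ 52; y = λ·(50 - 52) - 38 ≡ 10. → (52, 10)
double: tangent at (52, 10): λ = (3·52² + 4)/(2·10) ≡ 7/20. 20⁻¹ ≡ 8 (mod 53), so λ ≡ 7·8 ≡ 3.
  x = λ² - 52 - 52 = 9 - 104 ≡ 11; y = λ·(52 - 11) - 10 ≡ 7. → (11, 7)
add G: (11, 7) + (50, 38). λ = (38 - 7)/(50 - 11) ≡ 31/39 mod 53. 39⁻¹ ≡ 34 (mod 53), so λ ≡ 47.
  x = λ² - 11 - 50 = 2209 - 61 ≡ 28; y = λ·(11 - 28) - 7 ≡ 42. → (28, 42)
double: tangent at (28, 42): λ = (3·28² + 4)/(2·42) ≡ 24/31. 31⁻¹ ≡ 12 (mod 53) since 31·12 = 372 ≡ 1, so λ ≡ 24·12 ≡ 23.
  x = λ² - 28 - 28 = 529 - 56 ≡ 49; y = λ·(28 - 49) - 42 ≡ 5. → (49, 5)

(49, 5)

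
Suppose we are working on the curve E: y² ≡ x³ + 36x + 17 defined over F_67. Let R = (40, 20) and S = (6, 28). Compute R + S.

(9, 20)

(40, 20) + (6, 28). λ = (28 - 20)/(6 - 40) ≡ 8/33 mod 67. 33⁻¹ ≡ 65 (mod 67) since 33·65 = 2145 ≡ 1, so λ ≡ 51.
  x = λ² - 40 - 6 = 2601 - 46 ≡ 9; y = λ·(40 - 9) - 20 ≡ 20. → (9, 20)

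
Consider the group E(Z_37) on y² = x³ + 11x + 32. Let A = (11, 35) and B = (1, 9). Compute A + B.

(11, 35) + (1, 9). λ = (9 - 35)/(1 - 11) ≡ 11/27 mod 37. 27⁻¹ ≡ 11 (mod 37) since 27·11 = 297 ≡ 1, so λ ≡ 10.
  x = λ² - 11 - 1 = 100 - 12 ≡ 14; y = λ·(11 - 14) - 35 ≡ 9. → (14, 9)

(14, 9)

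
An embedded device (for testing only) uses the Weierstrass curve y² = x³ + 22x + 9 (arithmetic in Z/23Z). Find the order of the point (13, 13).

8

2P: tangent at (13, 13): λ = (3·13² + 22)/(2·13) ≡ 0/3. 3⁻¹ ≡ 8 (mod 23), so λ ≡ 0·8 ≡ 0.
  x = λ² - 13 - 13 = 0 - 26 ≡ 20; y = λ·(13 - 20) - 13 ≡ 10. → (20, 10)
3P: (20, 10) + (13, 13). λ = (13 - 10)/(13 - 20) ≡ 3/16 mod 23. 16⁻¹ ≡ 13 (mod 23), so λ ≡ 16.
  x = λ² - 20 - 13 = 256 - 33 ≡ 16; y = λ·(20 - 16) - 10 ≡ 8. → (16, 8)
4P: (16, 8) + (13, 13). λ = (13 - 8)/(13 - 16) ≡ 5/20 mod 23. 20⁻¹ ≡ 15 (mod 23), so λ ≡ 6.
  x = λ² - 16 - 13 = 36 - 29 ≡ 7; y = λ·(16 - 7) - 8 ≡ 0. → (7, 0)
5P: (7, 0) + (13, 13). λ = (13 - 0)/(13 - 7) ≡ 13/6 mod 23. 6⁻¹ ≡ 4 (mod 23), so λ ≡ 6.
  x = λ² - 7 - 13 = 36 - 20 ≡ 16; y = λ·(7 - 16) - 0 ≡ 15. → (16, 15)
6P: (16, 15) + (13, 13). λ = (13 - 15)/(13 - 16) ≡ 21/20 mod 23. 20⁻¹ ≡ 15 (mod 23), so λ ≡ 16.
  x = λ² - 16 - 13 = 256 - 29 ≡ 20; y = λ·(16 - 20) - 15 ≡ 13. → (20, 13)
7P: (20, 13) + (13, 13). λ = (13 - 13)/(13 - 20) ≡ 0/16 mod 23. 16⁻¹ ≡ 13 (mod 23), so λ ≡ 0.
  x = λ² - 20 - 13 = 0 - 33 ≡ 13; y = λ·(20 - 13) - 13 ≡ 10. → (13, 10)
8P: (13, 10) + (13, 13): same x and y₁ ≡ -y₂, so the sum is ∞.
8P = ∞, so the order is 8.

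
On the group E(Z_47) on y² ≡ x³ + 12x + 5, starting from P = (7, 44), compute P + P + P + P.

Repeated addition: build up to 4P.
2P: tangent at (7, 44): λ = (3·7² + 12)/(2·44) ≡ 18/41. 41⁻¹ ≡ 39 (mod 47), so λ ≡ 18·39 ≡ 44.
  x = λ² - 7 - 7 = 1936 - 14 ≡ 42; y = λ·(7 - 42) - 44 ≡ 14. → (42, 14)
3P: (42, 14) + (7, 44). λ = (44 - 14)/(7 - 42) ≡ 30/12 mod 47. 12⁻¹ ≡ 4 (mod 47) since 12·4 = 48 ≡ 1, so λ ≡ 26.
  x = λ² - 42 - 7 = 676 - 49 ≡ 16; y = λ·(42 - 16) - 14 ≡ 4. → (16, 4)
4P: (16, 4) + (7, 44). λ = (44 - 4)/(7 - 16) ≡ 40/38 mod 47. 38⁻¹ ≡ 26 (mod 47), so λ ≡ 6.
  x = λ² - 16 - 7 = 36 - 23 ≡ 13; y = λ·(16 - 13) - 4 ≡ 14. → (13, 14)

(13, 14)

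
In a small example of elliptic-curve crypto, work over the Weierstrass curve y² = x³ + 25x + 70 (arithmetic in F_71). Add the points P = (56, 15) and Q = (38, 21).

(56, 56)

(56, 15) + (38, 21). λ = (21 - 15)/(38 - 56) ≡ 6/53 mod 71. 53⁻¹ ≡ 67 (mod 71) since 53·67 = 3551 ≡ 1, so λ ≡ 47.
  x = λ² - 56 - 38 = 2209 - 94 ≡ 56; y = λ·(56 - 56) - 15 ≡ 56. → (56, 56)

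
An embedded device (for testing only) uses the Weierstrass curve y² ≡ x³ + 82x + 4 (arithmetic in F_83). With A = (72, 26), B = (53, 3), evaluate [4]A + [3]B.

First 4A:
Repeated addition: build up to 4A.
2A: tangent at (72, 26): λ = (3·72² + 82)/(2·26) ≡ 30/52. 52⁻¹ ≡ 8 (mod 83) since 52·8 = 416 ≡ 1, so λ ≡ 30·8 ≡ 74.
  x = λ² - 72 - 72 = 5476 - 144 ≡ 20; y = λ·(72 - 20) - 26 ≡ 4. → (20, 4)
3A: (20, 4) + (72, 26). λ = (26 - 4)/(72 - 20) ≡ 22/52 mod 83. 52⁻¹ ≡ 8 (mod 83), so λ ≡ 10.
  x = λ² - 20 - 72 = 100 - 92 ≡ 8; y = λ·(20 - 8) - 4 ≡ 33. → (8, 33)
4A: (8, 33) + (72, 26). λ = (26 - 33)/(72 - 8) ≡ 76/64 mod 83. 64⁻¹ ≡ 48 (mod 83) since 64·48 = 3072 ≡ 1, so λ ≡ 79.
  x = λ² - 8 - 72 = 6241 - 80 ≡ 19; y = λ·(8 - 19) - 33 ≡ 11. → (19, 11)
4A = (19, 11).
Next 3B:
Repeated addition: build up to 3B.
2B: tangent at (53, 3): λ = (3·53² + 82)/(2·3) ≡ 43/6. 6⁻¹ ≡ 14 (mod 83), so λ ≡ 43·14 ≡ 21.
  x = λ² - 53 - 53 = 441 - 106 ≡ 3; y = λ·(53 - 3) - 3 ≡ 51. → (3, 51)
3B: (3, 51) + (53, 3). λ = (3 - 51)/(53 - 3) ≡ 35/50 mod 83. 50⁻¹ ≡ 5 (mod 83), so λ ≡ 9.
  x = λ² - 3 - 53 = 81 - 56 ≡ 25; y = λ·(3 - 25) - 51 ≡ 0. → (25, 0)
3B = (25, 0).
Finally 4A + 3B:
(19, 11) + (25, 0). λ = (0 - 11)/(25 - 19) ≡ 72/6 mod 83. 6⁻¹ ≡ 14 (mod 83), so λ ≡ 12.
  x = λ² - 19 - 25 = 144 - 44 ≡ 17; y = λ·(19 - 17) - 11 ≡ 13. → (17, 13)

(17, 13)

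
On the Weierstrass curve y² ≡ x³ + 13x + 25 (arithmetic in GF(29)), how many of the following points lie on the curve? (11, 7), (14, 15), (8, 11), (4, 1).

(11, 7): 7² ≡ 20, rhs ≡ 20 → on.
(14, 15): 15² ≡ 22, rhs ≡ 22 → on.
(8, 11): 11² ≡ 5, rhs ≡ 3 → off.
(4, 1): 1² ≡ 1, rhs ≡ 25 → off.

2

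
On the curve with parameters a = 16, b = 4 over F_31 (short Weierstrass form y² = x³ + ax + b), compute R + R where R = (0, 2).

(16, 27)

tangent at (0, 2): λ = (3·0² + 16)/(2·2) ≡ 16/4. 4⁻¹ ≡ 8 (mod 31) since 4·8 = 32 ≡ 1, so λ ≡ 16·8 ≡ 4.
  x = λ² - 0 - 0 = 16 - 0 ≡ 16; y = λ·(0 - 16) - 2 ≡ 27. → (16, 27)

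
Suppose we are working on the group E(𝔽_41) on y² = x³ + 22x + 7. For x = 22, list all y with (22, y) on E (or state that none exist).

x³ + 22x + 7 = 11139 ≡ 28 (mod 41).
28 is a non-residue mod 41; no y exists.

none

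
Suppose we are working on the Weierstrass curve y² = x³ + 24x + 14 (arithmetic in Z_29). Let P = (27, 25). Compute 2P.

(17, 17)

tangent at (27, 25): λ = (3·27² + 24)/(2·25) ≡ 7/21. 21⁻¹ ≡ 18 (mod 29), so λ ≡ 7·18 ≡ 10.
  x = λ² - 27 - 27 = 100 - 54 ≡ 17; y = λ·(27 - 17) - 25 ≡ 17. → (17, 17)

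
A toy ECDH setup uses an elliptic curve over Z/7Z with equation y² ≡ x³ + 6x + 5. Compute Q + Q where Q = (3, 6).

(2, 2)

tangent at (3, 6): λ = (3·3² + 6)/(2·6) ≡ 5/5. 5⁻¹ ≡ 3 (mod 7), so λ ≡ 5·3 ≡ 1.
  x = λ² - 3 - 3 = 1 - 6 ≡ 2; y = λ·(3 - 2) - 6 ≡ 2. → (2, 2)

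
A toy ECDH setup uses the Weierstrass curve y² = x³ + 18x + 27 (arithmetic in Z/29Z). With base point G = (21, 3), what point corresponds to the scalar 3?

Repeated addition: build up to 3G.
2G: tangent at (21, 3): λ = (3·21² + 18)/(2·3) ≡ 7/6. 6⁻¹ ≡ 5 (mod 29), so λ ≡ 7·5 ≡ 6.
  x = λ² - 21 - 21 = 36 - 42 ≡ 23; y = λ·(21 - 23) - 3 ≡ 14. → (23, 14)
3G: (23, 14) + (21, 3). λ = (3 - 14)/(21 - 23) ≡ 18/27 mod 29. 27⁻¹ ≡ 14 (mod 29), so λ ≡ 20.
  x = λ² - 23 - 21 = 400 - 44 ≡ 8; y = λ·(23 - 8) - 14 ≡ 25. → (8, 25)

(8, 25)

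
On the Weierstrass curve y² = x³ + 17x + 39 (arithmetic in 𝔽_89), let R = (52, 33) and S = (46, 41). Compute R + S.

(52, 33) + (46, 41). λ = (41 - 33)/(46 - 52) ≡ 8/83 mod 89. 83⁻¹ ≡ 74 (mod 89), so λ ≡ 58.
  x = λ² - 52 - 46 = 3364 - 98 ≡ 62; y = λ·(52 - 62) - 33 ≡ 10. → (62, 10)

(62, 10)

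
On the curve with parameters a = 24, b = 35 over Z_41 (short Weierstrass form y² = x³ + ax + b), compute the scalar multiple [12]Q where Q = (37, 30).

Double-and-add on 12 = (1100)₂. Start with Q = (37, 30) for the leading 1-bit.
double: tangent at (37, 30): λ = (3·37² + 24)/(2·30) ≡ 31/19. 19⁻¹ ≡ 13 (mod 41) since 19·13 = 247 ≡ 1, so λ ≡ 31·13 ≡ 34.
  x = λ² - 37 - 37 = 1156 - 74 ≡ 16; y = λ·(37 - 16) - 30 ≡ 28. → (16, 28)
add Q: (16, 28) + (37, 30). λ = (30 - 28)/(37 - 16) ≡ 2/21 mod 41. 21⁻¹ ≡ 2 (mod 41) since 21·2 = 42 ≡ 1, so λ ≡ 4.
  x = λ² - 16 - 37 = 16 - 53 ≡ 4; y = λ·(16 - 4) - 28 ≡ 20. → (4, 20)
double: tangent at (4, 20): λ = (3·4² + 24)/(2·20) ≡ 31/40. 40⁻¹ ≡ 40 (mod 41), so λ ≡ 31·40 ≡ 10.
  x = λ² - 4 - 4 = 100 - 8 ≡ 10; y = λ·(4 - 10) - 20 ≡ 2. → (10, 2)
double: tangent at (10, 2): λ = (3·10² + 24)/(2·2) ≡ 37/4. 4⁻¹ ≡ 31 (mod 41) since 4·31 = 124 ≡ 1, so λ ≡ 37·31 ≡ 40.
  x = λ² - 10 - 10 = 1600 - 20 ≡ 22; y = λ·(10 - 22) - 2 ≡ 10. → (22, 10)

(22, 10)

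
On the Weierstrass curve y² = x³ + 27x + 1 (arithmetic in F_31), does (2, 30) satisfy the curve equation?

y² = 30² ≡ 1; x³ + 27x + 1 = 63 ≡ 1 (mod 31). 1 = 1.

yes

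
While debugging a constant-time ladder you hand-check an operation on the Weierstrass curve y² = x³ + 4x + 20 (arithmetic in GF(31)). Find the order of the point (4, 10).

10

2P: tangent at (4, 10): λ = (3·4² + 4)/(2·10) ≡ 21/20. 20⁻¹ ≡ 14 (mod 31) since 20·14 = 280 ≡ 1, so λ ≡ 21·14 ≡ 15.
  x = λ² - 4 - 4 = 225 - 8 ≡ 0; y = λ·(4 - 0) - 10 ≡ 19. → (0, 19)
3P: (0, 19) + (4, 10). λ = (10 - 19)/(4 - 0) ≡ 22/4 mod 31. 4⁻¹ ≡ 8 (mod 31), so λ ≡ 21.
  x = λ² - 0 - 4 = 441 - 4 ≡ 3; y = λ·(0 - 3) - 19 ≡ 11. → (3, 11)
4P: (3, 11) + (4, 10). λ = (10 - 11)/(4 - 3) ≡ 30/1 mod 31. 1⁻¹ ≡ 1 (mod 31), so λ ≡ 30.
  x = λ² - 3 - 4 = 900 - 7 ≡ 25; y = λ·(3 - 25) - 11 ≡ 11. → (25, 11)
5P: (25, 11) + (4, 10). λ = (10 - 11)/(4 - 25) ≡ 30/10 mod 31. 10⁻¹ ≡ 28 (mod 31), so λ ≡ 3.
  x = λ² - 25 - 4 = 9 - 29 ≡ 11; y = λ·(25 - 11) - 11 ≡ 0. → (11, 0)
6P: (11, 0) + (4, 10). λ = (10 - 0)/(4 - 11) ≡ 10/24 mod 31. 24⁻¹ ≡ 22 (mod 31) since 24·22 = 528 ≡ 1, so λ ≡ 3.
  x = λ² - 11 - 4 = 9 - 15 ≡ 25; y = λ·(11 - 25) - 0 ≡ 20. → (25, 20)
7P: (25, 20) + (4, 10). λ = (10 - 20)/(4 - 25) ≡ 21/10 mod 31. 10⁻¹ ≡ 28 (mod 31) since 10·28 = 280 ≡ 1, so λ ≡ 30.
  x = λ² - 25 - 4 = 900 - 29 ≡ 3; y = λ·(25 - 3) - 20 ≡ 20. → (3, 20)
8P: (3, 20) + (4, 10). λ = (10 - 20)/(4 - 3) ≡ 21/1 mod 31. 1⁻¹ ≡ 1 (mod 31), so λ ≡ 21.
  x = λ² - 3 - 4 = 441 - 7 ≡ 0; y = λ·(3 - 0) - 20 ≡ 12. → (0, 12)
9P: (0, 12) + (4, 10). λ = (10 - 12)/(4 - 0) ≡ 29/4 mod 31. 4⁻¹ ≡ 8 (mod 31), so λ ≡ 15.
  x = λ² - 0 - 4 = 225 - 4 ≡ 4; y = λ·(0 - 4) - 12 ≡ 21. → (4, 21)
10P: (4, 21) + (4, 10): same x and y₁ ≡ -y₂, so the sum is O.
10P = O, so the order is 10.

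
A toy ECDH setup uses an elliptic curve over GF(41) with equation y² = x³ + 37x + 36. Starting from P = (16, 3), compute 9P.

Double-and-add on 9 = (1001)₂. Start with P = (16, 3) for the leading 1-bit.
double: tangent at (16, 3): λ = (3·16² + 37)/(2·3) ≡ 26/6. 6⁻¹ ≡ 7 (mod 41) since 6·7 = 42 ≡ 1, so λ ≡ 26·7 ≡ 18.
  x = λ² - 16 - 16 = 324 - 32 ≡ 5; y = λ·(16 - 5) - 3 ≡ 31. → (5, 31)
double: tangent at (5, 31): λ = (3·5² + 37)/(2·31) ≡ 30/21. 21⁻¹ ≡ 2 (mod 41), so λ ≡ 30·2 ≡ 19.
  x = λ² - 5 - 5 = 361 - 10 ≡ 23; y = λ·(5 - 23) - 31 ≡ 37. → (23, 37)
double: tangent at (23, 37): λ = (3·23² + 37)/(2·37) ≡ 25/33. 33⁻¹ ≡ 5 (mod 41), so λ ≡ 25·5 ≡ 2.
  x = λ² - 23 - 23 = 4 - 46 ≡ 40; y = λ·(23 - 40) - 37 ≡ 11. → (40, 11)
add P: (40, 11) + (16, 3). λ = (3 - 11)/(16 - 40) ≡ 33/17 mod 41. 17⁻¹ ≡ 29 (mod 41), so λ ≡ 14.
  x = λ² - 40 - 16 = 196 - 56 ≡ 17; y = λ·(40 - 17) - 11 ≡ 24. → (17, 24)

(17, 24)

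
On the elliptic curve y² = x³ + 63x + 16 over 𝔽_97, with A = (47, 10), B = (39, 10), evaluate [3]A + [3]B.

First 3A:
Repeated addition: build up to 3A.
2A: tangent at (47, 10): λ = (3·47² + 63)/(2·10) ≡ 94/20. 20⁻¹ ≡ 34 (mod 97), so λ ≡ 94·34 ≡ 92.
  x = λ² - 47 - 47 = 8464 - 94 ≡ 28; y = λ·(47 - 28) - 10 ≡ 89. → (28, 89)
3A: (28, 89) + (47, 10). λ = (10 - 89)/(47 - 28) ≡ 18/19 mod 97. 19⁻¹ ≡ 46 (mod 97), so λ ≡ 52.
  x = λ² - 28 - 47 = 2704 - 75 ≡ 10; y = λ·(28 - 10) - 89 ≡ 71. → (10, 71)
3A = (10, 71).
Next 3B:
Repeated addition: build up to 3B.
2B: tangent at (39, 10): λ = (3·39² + 63)/(2·10) ≡ 67/20. 20⁻¹ ≡ 34 (mod 97), so λ ≡ 67·34 ≡ 47.
  x = λ² - 39 - 39 = 2209 - 78 ≡ 94; y = λ·(39 - 94) - 10 ≡ 24. → (94, 24)
3B: (94, 24) + (39, 10). λ = (10 - 24)/(39 - 94) ≡ 83/42 mod 97. 42⁻¹ ≡ 67 (mod 97), so λ ≡ 32.
  x = λ² - 94 - 39 = 1024 - 133 ≡ 18; y = λ·(94 - 18) - 24 ≡ 80. → (18, 80)
3B = (18, 80).
Finally 3A + 3B:
(10, 71) + (18, 80). λ = (80 - 71)/(18 - 10) ≡ 9/8 mod 97. 8⁻¹ ≡ 85 (mod 97), so λ ≡ 86.
  x = λ² - 10 - 18 = 7396 - 28 ≡ 93; y = λ·(10 - 93) - 71 ≡ 66. → (93, 66)

(93, 66)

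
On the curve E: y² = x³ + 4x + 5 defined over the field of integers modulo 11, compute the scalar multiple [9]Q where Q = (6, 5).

Double-and-add on 9 = (1001)₂. Start with Q = (6, 5) for the leading 1-bit.
double: tangent at (6, 5): λ = (3·6² + 4)/(2·5) ≡ 2/10. 10⁻¹ ≡ 10 (mod 11), so λ ≡ 2·10 ≡ 9.
  x = λ² - 6 - 6 = 81 - 12 ≡ 3; y = λ·(6 - 3) - 5 ≡ 0. → (3, 0)
double: (3, 0) + (3, 0): same x and y₁ ≡ -y₂, so the sum is 𝒪.
double: 𝒪 + 𝒪 = 𝒪 (identity).
add Q: 𝒪 + (6, 5) = (6, 5) (identity).

(6, 5)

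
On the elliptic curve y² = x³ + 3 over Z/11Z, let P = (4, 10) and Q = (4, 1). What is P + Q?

The two points share x = 4 and their y-coordinates satisfy 10 + 1 ≡ 0 (mod 11), so they are inverses. Their sum is O.

O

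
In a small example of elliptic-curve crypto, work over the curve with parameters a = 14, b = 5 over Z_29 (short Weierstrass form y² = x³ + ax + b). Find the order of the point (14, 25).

2P: tangent at (14, 25): λ = (3·14² + 14)/(2·25) ≡ 22/21. 21⁻¹ ≡ 18 (mod 29), so λ ≡ 22·18 ≡ 19.
  x = λ² - 14 - 14 = 361 - 28 ≡ 14; y = λ·(14 - 14) - 25 ≡ 4. → (14, 4)
3P: (14, 4) + (14, 25): same x and y₁ ≡ -y₂, so the sum is ∞.
3P = ∞, so the order is 3.

3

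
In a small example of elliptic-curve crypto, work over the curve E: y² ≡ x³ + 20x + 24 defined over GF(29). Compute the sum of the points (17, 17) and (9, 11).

(9, 18)

(17, 17) + (9, 11). λ = (11 - 17)/(9 - 17) ≡ 23/21 mod 29. 21⁻¹ ≡ 18 (mod 29), so λ ≡ 8.
  x = λ² - 17 - 9 = 64 - 26 ≡ 9; y = λ·(17 - 9) - 17 ≡ 18. → (9, 18)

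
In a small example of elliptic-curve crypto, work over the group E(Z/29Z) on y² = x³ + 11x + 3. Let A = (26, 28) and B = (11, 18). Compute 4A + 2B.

(13, 9)

First 4A:
Double-and-add on 4 = (100)₂. Start with A = (26, 28) for the leading 1-bit.
double: tangent at (26, 28): λ = (3·26² + 11)/(2·28) ≡ 9/27. 27⁻¹ ≡ 14 (mod 29), so λ ≡ 9·14 ≡ 10.
  x = λ² - 26 - 26 = 100 - 52 ≡ 19; y = λ·(26 - 19) - 28 ≡ 13. → (19, 13)
double: tangent at (19, 13): λ = (3·19² + 11)/(2·13) ≡ 21/26. 26⁻¹ ≡ 19 (mod 29), so λ ≡ 21·19 ≡ 22.
  x = λ² - 19 - 19 = 484 - 38 ≡ 11; y = λ·(19 - 11) - 13 ≡ 18. → (11, 18)
4A = (11, 18).
Next 2B:
Repeated addition: build up to 2B.
2B: tangent at (11, 18): λ = (3·11² + 11)/(2·18) ≡ 26/7. 7⁻¹ ≡ 25 (mod 29) since 7·25 = 175 ≡ 1, so λ ≡ 26·25 ≡ 12.
  x = λ² - 11 - 11 = 144 - 22 ≡ 6; y = λ·(11 - 6) - 18 ≡ 13. → (6, 13)
2B = (6, 13).
Finally 4A + 2B:
(11, 18) + (6, 13). λ = (13 - 18)/(6 - 11) ≡ 24/24 mod 29. 24⁻¹ ≡ 23 (mod 29) since 24·23 = 552 ≡ 1, so λ ≡ 1.
  x = λ² - 11 - 6 = 1 - 17 ≡ 13; y = λ·(11 - 13) - 18 ≡ 9. → (13, 9)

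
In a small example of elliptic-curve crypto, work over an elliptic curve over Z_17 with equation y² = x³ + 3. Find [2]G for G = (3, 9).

tangent at (3, 9): λ = (3·3² + 0)/(2·9) ≡ 10/1. 1⁻¹ ≡ 1 (mod 17), so λ ≡ 10·1 ≡ 10.
  x = λ² - 3 - 3 = 100 - 6 ≡ 9; y = λ·(3 - 9) - 9 ≡ 16. → (9, 16)

(9, 16)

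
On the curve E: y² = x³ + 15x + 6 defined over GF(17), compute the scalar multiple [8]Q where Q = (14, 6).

Double-and-add on 8 = (1000)₂. Start with Q = (14, 6) for the leading 1-bit.
double: tangent at (14, 6): λ = (3·14² + 15)/(2·6) ≡ 8/12. 12⁻¹ ≡ 10 (mod 17), so λ ≡ 8·10 ≡ 12.
  x = λ² - 14 - 14 = 144 - 28 ≡ 14; y = λ·(14 - 14) - 6 ≡ 11. → (14, 11)
double: tangent at (14, 11): λ = (3·14² + 15)/(2·11) ≡ 8/5. 5⁻¹ ≡ 7 (mod 17), so λ ≡ 8·7 ≡ 5.
  x = λ² - 14 - 14 = 25 - 28 ≡ 14; y = λ·(14 - 14) - 11 ≡ 6. → (14, 6)
double: tangent at (14, 6): λ = (3·14² + 15)/(2·6) ≡ 8/12. 12⁻¹ ≡ 10 (mod 17), so λ ≡ 8·10 ≡ 12.
  x = λ² - 14 - 14 = 144 - 28 ≡ 14; y = λ·(14 - 14) - 6 ≡ 11. → (14, 11)

(14, 11)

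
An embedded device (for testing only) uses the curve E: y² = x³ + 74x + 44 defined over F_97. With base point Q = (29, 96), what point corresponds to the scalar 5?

(96, 58)

Repeated addition: build up to 5Q.
2Q: tangent at (29, 96): λ = (3·29² + 74)/(2·96) ≡ 75/95. 95⁻¹ ≡ 48 (mod 97), so λ ≡ 75·48 ≡ 11.
  x = λ² - 29 - 29 = 121 - 58 ≡ 63; y = λ·(29 - 63) - 96 ≡ 15. → (63, 15)
3Q: (63, 15) + (29, 96). λ = (96 - 15)/(29 - 63) ≡ 81/63 mod 97. 63⁻¹ ≡ 77 (mod 97), so λ ≡ 29.
  x = λ² - 63 - 29 = 841 - 92 ≡ 70; y = λ·(63 - 70) - 15 ≡ 73. → (70, 73)
4Q: (70, 73) + (29, 96). λ = (96 - 73)/(29 - 70) ≡ 23/56 mod 97. 56⁻¹ ≡ 26 (mod 97), so λ ≡ 16.
  x = λ² - 70 - 29 = 256 - 99 ≡ 60; y = λ·(70 - 60) - 73 ≡ 87. → (60, 87)
5Q: (60, 87) + (29, 96). λ = (96 - 87)/(29 - 60) ≡ 9/66 mod 97. 66⁻¹ ≡ 25 (mod 97), so λ ≡ 31.
  x = λ² - 60 - 29 = 961 - 89 ≡ 96; y = λ·(60 - 96) - 87 ≡ 58. → (96, 58)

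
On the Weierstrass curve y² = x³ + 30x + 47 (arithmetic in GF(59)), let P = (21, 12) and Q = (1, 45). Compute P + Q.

(21, 12) + (1, 45). λ = (45 - 12)/(1 - 21) ≡ 33/39 mod 59. 39⁻¹ ≡ 56 (mod 59), so λ ≡ 19.
  x = λ² - 21 - 1 = 361 - 22 ≡ 44; y = λ·(21 - 44) - 12 ≡ 23. → (44, 23)

(44, 23)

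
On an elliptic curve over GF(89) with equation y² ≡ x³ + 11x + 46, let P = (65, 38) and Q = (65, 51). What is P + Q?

The two points share x = 65 and their y-coordinates satisfy 38 + 51 ≡ 0 (mod 89), so they are inverses. Their sum is ∞.

O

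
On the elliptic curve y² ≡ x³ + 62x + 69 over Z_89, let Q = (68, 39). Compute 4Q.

(67, 28)

Repeated addition: build up to 4Q.
2Q: tangent at (68, 39): λ = (3·68² + 62)/(2·39) ≡ 50/78. 78⁻¹ ≡ 8 (mod 89), so λ ≡ 50·8 ≡ 44.
  x = λ² - 68 - 68 = 1936 - 136 ≡ 20; y = λ·(68 - 20) - 39 ≡ 26. → (20, 26)
3Q: (20, 26) + (68, 39). λ = (39 - 26)/(68 - 20) ≡ 13/48 mod 89. 48⁻¹ ≡ 13 (mod 89), so λ ≡ 80.
  x = λ² - 20 - 68 = 6400 - 88 ≡ 82; y = λ·(20 - 82) - 26 ≡ 87. → (82, 87)
4Q: (82, 87) + (68, 39). λ = (39 - 87)/(68 - 82) ≡ 41/75 mod 89. 75⁻¹ ≡ 19 (mod 89), so λ ≡ 67.
  x = λ² - 82 - 68 = 4489 - 150 ≡ 67; y = λ·(82 - 67) - 87 ≡ 28. → (67, 28)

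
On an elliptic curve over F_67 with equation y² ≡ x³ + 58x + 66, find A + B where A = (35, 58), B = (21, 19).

(15, 36)

(35, 58) + (21, 19). λ = (19 - 58)/(21 - 35) ≡ 28/53 mod 67. 53⁻¹ ≡ 43 (mod 67), so λ ≡ 65.
  x = λ² - 35 - 21 = 4225 - 56 ≡ 15; y = λ·(35 - 15) - 58 ≡ 36. → (15, 36)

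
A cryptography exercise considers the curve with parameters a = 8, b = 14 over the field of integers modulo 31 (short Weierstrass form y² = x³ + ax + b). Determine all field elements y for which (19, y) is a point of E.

9, 22

x³ + 8x + 14 = 7025 ≡ 19 (mod 31).
Square roots of 19 mod 31: 9 and 22 (since 9² = 81 ≡ 19).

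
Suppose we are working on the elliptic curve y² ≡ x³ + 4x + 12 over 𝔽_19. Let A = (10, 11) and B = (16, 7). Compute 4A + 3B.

First 4A:
Repeated addition: build up to 4A.
2A: tangent at (10, 11): λ = (3·10² + 4)/(2·11) ≡ 0/3. 3⁻¹ ≡ 13 (mod 19), so λ ≡ 0·13 ≡ 0.
  x = λ² - 10 - 10 = 0 - 20 ≡ 18; y = λ·(10 - 18) - 11 ≡ 8. → (18, 8)
3A: (18, 8) + (10, 11). λ = (11 - 8)/(10 - 18) ≡ 3/11 mod 19. 11⁻¹ ≡ 7 (mod 19), so λ ≡ 2.
  x = λ² - 18 - 10 = 4 - 28 ≡ 14; y = λ·(18 - 14) - 8 ≡ 0. → (14, 0)
4A: (14, 0) + (10, 11). λ = (11 - 0)/(10 - 14) ≡ 11/15 mod 19. 15⁻¹ ≡ 14 (mod 19), so λ ≡ 2.
  x = λ² - 14 - 10 = 4 - 24 ≡ 18; y = λ·(14 - 18) - 0 ≡ 11. → (18, 11)
4A = (18, 11).
Next 3B:
Repeated addition: build up to 3B.
2B: tangent at (16, 7): λ = (3·16² + 4)/(2·7) ≡ 12/14. 14⁻¹ ≡ 15 (mod 19), so λ ≡ 12·15 ≡ 9.
  x = λ² - 16 - 16 = 81 - 32 ≡ 11; y = λ·(16 - 11) - 7 ≡ 0. → (11, 0)
3B: (11, 0) + (16, 7). λ = (7 - 0)/(16 - 11) ≡ 7/5 mod 19. 5⁻¹ ≡ 4 (mod 19), so λ ≡ 9.
  x = λ² - 11 - 16 = 81 - 27 ≡ 16; y = λ·(11 - 16) - 0 ≡ 12. → (16, 12)
3B = (16, 12).
Finally 4A + 3B:
(18, 11) + (16, 12). λ = (12 - 11)/(16 - 18) ≡ 1/17 mod 19. 17⁻¹ ≡ 9 (mod 19), so λ ≡ 9.
  x = λ² - 18 - 16 = 81 - 34 ≡ 9; y = λ·(18 - 9) - 11 ≡ 13. → (9, 13)

(9, 13)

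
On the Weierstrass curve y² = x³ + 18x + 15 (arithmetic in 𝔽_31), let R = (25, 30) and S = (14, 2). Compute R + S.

(20, 25)

(25, 30) + (14, 2). λ = (2 - 30)/(14 - 25) ≡ 3/20 mod 31. 20⁻¹ ≡ 14 (mod 31), so λ ≡ 11.
  x = λ² - 25 - 14 = 121 - 39 ≡ 20; y = λ·(25 - 20) - 30 ≡ 25. → (20, 25)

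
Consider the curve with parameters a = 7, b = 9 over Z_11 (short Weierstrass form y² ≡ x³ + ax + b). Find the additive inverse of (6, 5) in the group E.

(6, 6)

-(6, 5) = (6, -5 mod 11) = (6, 6).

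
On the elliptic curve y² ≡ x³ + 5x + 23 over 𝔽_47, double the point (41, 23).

(44, 34)

tangent at (41, 23): λ = (3·41² + 5)/(2·23) ≡ 19/46. 46⁻¹ ≡ 46 (mod 47), so λ ≡ 19·46 ≡ 28.
  x = λ² - 41 - 41 = 784 - 82 ≡ 44; y = λ·(41 - 44) - 23 ≡ 34. → (44, 34)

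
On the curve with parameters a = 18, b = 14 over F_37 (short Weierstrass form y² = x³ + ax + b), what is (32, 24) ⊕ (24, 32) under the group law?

(32, 24) + (24, 32). λ = (32 - 24)/(24 - 32) ≡ 8/29 mod 37. 29⁻¹ ≡ 23 (mod 37), so λ ≡ 36.
  x = λ² - 32 - 24 = 1296 - 56 ≡ 19; y = λ·(32 - 19) - 24 ≡ 0. → (19, 0)

(19, 0)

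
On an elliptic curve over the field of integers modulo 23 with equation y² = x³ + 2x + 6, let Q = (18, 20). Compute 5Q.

(3, 19)

Double-and-add on 5 = (101)₂. Start with Q = (18, 20) for the leading 1-bit.
double: tangent at (18, 20): λ = (3·18² + 2)/(2·20) ≡ 8/17. 17⁻¹ ≡ 19 (mod 23), so λ ≡ 8·19 ≡ 14.
  x = λ² - 18 - 18 = 196 - 36 ≡ 22; y = λ·(18 - 22) - 20 ≡ 16. → (22, 16)
double: tangent at (22, 16): λ = (3·22² + 2)/(2·16) ≡ 5/9. 9⁻¹ ≡ 18 (mod 23) since 9·18 = 162 ≡ 1, so λ ≡ 5·18 ≡ 21.
  x = λ² - 22 - 22 = 441 - 44 ≡ 6; y = λ·(22 - 6) - 16 ≡ 21. → (6, 21)
add Q: (6, 21) + (18, 20). λ = (20 - 21)/(18 - 6) ≡ 22/12 mod 23. 12⁻¹ ≡ 2 (mod 23) since 12·2 = 24 ≡ 1, so λ ≡ 21.
  x = λ² - 6 - 18 = 441 - 24 ≡ 3; y = λ·(6 - 3) - 21 ≡ 19. → (3, 19)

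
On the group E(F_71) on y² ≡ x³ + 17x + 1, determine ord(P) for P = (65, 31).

12

2P: tangent at (65, 31): λ = (3·65² + 17)/(2·31) ≡ 54/62. 62⁻¹ ≡ 63 (mod 71), so λ ≡ 54·63 ≡ 65.
  x = λ² - 65 - 65 = 4225 - 130 ≡ 48; y = λ·(65 - 48) - 31 ≡ 9. → (48, 9)
3P: (48, 9) + (65, 31). λ = (31 - 9)/(65 - 48) ≡ 22/17 mod 71. 17⁻¹ ≡ 46 (mod 71) since 17·46 = 782 ≡ 1, so λ ≡ 18.
  x = λ² - 48 - 65 = 324 - 113 ≡ 69; y = λ·(48 - 69) - 9 ≡ 39. → (69, 39)
4P: (69, 39) + (65, 31). λ = (31 - 39)/(65 - 69) ≡ 63/67 mod 71. 67⁻¹ ≡ 53 (mod 71) since 67·53 = 3551 ≡ 1, so λ ≡ 2.
  x = λ² - 69 - 65 = 4 - 134 ≡ 12; y = λ·(69 - 12) - 39 ≡ 4. → (12, 4)
5P: (12, 4) + (65, 31). λ = (31 - 4)/(65 - 12) ≡ 27/53 mod 71. 53⁻¹ ≡ 67 (mod 71), so λ ≡ 34.
  x = λ² - 12 - 65 = 1156 - 77 ≡ 14; y = λ·(12 - 14) - 4 ≡ 70. → (14, 70)
6P: (14, 70) + (65, 31). λ = (31 - 70)/(65 - 14) ≡ 32/51 mod 71. 51⁻¹ ≡ 39 (mod 71) since 51·39 = 1989 ≡ 1, so λ ≡ 41.
  x = λ² - 14 - 65 = 1681 - 79 ≡ 40; y = λ·(14 - 40) - 70 ≡ 0. → (40, 0)
7P: (40, 0) + (65, 31). λ = (31 - 0)/(65 - 40) ≡ 31/25 mod 71. 25⁻¹ ≡ 54 (mod 71), so λ ≡ 41.
  x = λ² - 40 - 65 = 1681 - 105 ≡ 14; y = λ·(40 - 14) - 0 ≡ 1. → (14, 1)
8P: (14, 1) + (65, 31). λ = (31 - 1)/(65 - 14) ≡ 30/51 mod 71. 51⁻¹ ≡ 39 (mod 71) since 51·39 = 1989 ≡ 1, so λ ≡ 34.
  x = λ² - 14 - 65 = 1156 - 79 ≡ 12; y = λ·(14 - 12) - 1 ≡ 67. → (12, 67)
9P: (12, 67) + (65, 31). λ = (31 - 67)/(65 - 12) ≡ 35/53 mod 71. 53⁻¹ ≡ 67 (mod 71) since 53·67 = 3551 ≡ 1, so λ ≡ 2.
  x = λ² - 12 - 65 = 4 - 77 ≡ 69; y = λ·(12 - 69) - 67 ≡ 32. → (69, 32)
10P: (69, 32) + (65, 31). λ = (31 - 32)/(65 - 69) ≡ 70/67 mod 71. 67⁻¹ ≡ 53 (mod 71), so λ ≡ 18.
  x = λ² - 69 - 65 = 324 - 134 ≡ 48; y = λ·(69 - 48) - 32 ≡ 62. → (48, 62)
11P: (48, 62) + (65, 31). λ = (31 - 62)/(65 - 48) ≡ 40/17 mod 71. 17⁻¹ ≡ 46 (mod 71), so λ ≡ 65.
  x = λ² - 48 - 65 = 4225 - 113 ≡ 65; y = λ·(48 - 65) - 62 ≡ 40. → (65, 40)
12P: (65, 40) + (65, 31): same x and y₁ ≡ -y₂, so the sum is ∞.
12P = ∞, so the order is 12.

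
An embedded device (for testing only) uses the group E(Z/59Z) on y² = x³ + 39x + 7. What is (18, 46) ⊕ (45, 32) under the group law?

(25, 21)

(18, 46) + (45, 32). λ = (32 - 46)/(45 - 18) ≡ 45/27 mod 59. 27⁻¹ ≡ 35 (mod 59) since 27·35 = 945 ≡ 1, so λ ≡ 41.
  x = λ² - 18 - 45 = 1681 - 63 ≡ 25; y = λ·(18 - 25) - 46 ≡ 21. → (25, 21)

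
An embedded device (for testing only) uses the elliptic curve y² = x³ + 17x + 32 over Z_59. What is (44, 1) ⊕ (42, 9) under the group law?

(48, 15)

(44, 1) + (42, 9). λ = (9 - 1)/(42 - 44) ≡ 8/57 mod 59. 57⁻¹ ≡ 29 (mod 59), so λ ≡ 55.
  x = λ² - 44 - 42 = 3025 - 86 ≡ 48; y = λ·(44 - 48) - 1 ≡ 15. → (48, 15)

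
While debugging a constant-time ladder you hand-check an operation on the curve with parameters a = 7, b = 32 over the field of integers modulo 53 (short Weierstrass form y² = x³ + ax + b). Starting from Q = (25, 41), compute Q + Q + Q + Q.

Repeated addition: build up to 4Q.
2Q: tangent at (25, 41): λ = (3·25² + 7)/(2·41) ≡ 27/29. 29⁻¹ ≡ 11 (mod 53) since 29·11 = 319 ≡ 1, so λ ≡ 27·11 ≡ 32.
  x = λ² - 25 - 25 = 1024 - 50 ≡ 20; y = λ·(25 - 20) - 41 ≡ 13. → (20, 13)
3Q: (20, 13) + (25, 41). λ = (41 - 13)/(25 - 20) ≡ 28/5 mod 53. 5⁻¹ ≡ 32 (mod 53), so λ ≡ 48.
  x = λ² - 20 - 25 = 2304 - 45 ≡ 33; y = λ·(20 - 33) - 13 ≡ 52. → (33, 52)
4Q: (33, 52) + (25, 41). λ = (41 - 52)/(25 - 33) ≡ 42/45 mod 53. 45⁻¹ ≡ 33 (mod 53), so λ ≡ 8.
  x = λ² - 33 - 25 = 64 - 58 ≡ 6; y = λ·(33 - 6) - 52 ≡ 5. → (6, 5)

(6, 5)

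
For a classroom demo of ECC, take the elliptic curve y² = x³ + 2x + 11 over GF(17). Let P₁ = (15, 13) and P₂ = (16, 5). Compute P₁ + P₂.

(16, 12)

(15, 13) + (16, 5). λ = (5 - 13)/(16 - 15) ≡ 9/1 mod 17. 1⁻¹ ≡ 1 (mod 17) since 1·1 = 1 ≡ 1, so λ ≡ 9.
  x = λ² - 15 - 16 = 81 - 31 ≡ 16; y = λ·(15 - 16) - 13 ≡ 12. → (16, 12)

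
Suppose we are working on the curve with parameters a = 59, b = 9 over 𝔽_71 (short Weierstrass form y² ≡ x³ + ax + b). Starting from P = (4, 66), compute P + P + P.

(46, 34)

Repeated addition: build up to 3P.
2P: tangent at (4, 66): λ = (3·4² + 59)/(2·66) ≡ 36/61. 61⁻¹ ≡ 7 (mod 71) since 61·7 = 427 ≡ 1, so λ ≡ 36·7 ≡ 39.
  x = λ² - 4 - 4 = 1521 - 8 ≡ 22; y = λ·(4 - 22) - 66 ≡ 13. → (22, 13)
3P: (22, 13) + (4, 66). λ = (66 - 13)/(4 - 22) ≡ 53/53 mod 71. 53⁻¹ ≡ 67 (mod 71), so λ ≡ 1.
  x = λ² - 22 - 4 = 1 - 26 ≡ 46; y = λ·(22 - 46) - 13 ≡ 34. → (46, 34)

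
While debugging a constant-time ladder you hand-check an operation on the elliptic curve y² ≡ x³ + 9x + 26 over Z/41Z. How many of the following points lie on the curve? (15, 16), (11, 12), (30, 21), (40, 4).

(15, 16): 16² ≡ 10, rhs ≡ 10 → on.
(11, 12): 12² ≡ 21, rhs ≡ 21 → on.
(30, 21): 21² ≡ 31, rhs ≡ 31 → on.
(40, 4): 4² ≡ 16, rhs ≡ 16 → on.

4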